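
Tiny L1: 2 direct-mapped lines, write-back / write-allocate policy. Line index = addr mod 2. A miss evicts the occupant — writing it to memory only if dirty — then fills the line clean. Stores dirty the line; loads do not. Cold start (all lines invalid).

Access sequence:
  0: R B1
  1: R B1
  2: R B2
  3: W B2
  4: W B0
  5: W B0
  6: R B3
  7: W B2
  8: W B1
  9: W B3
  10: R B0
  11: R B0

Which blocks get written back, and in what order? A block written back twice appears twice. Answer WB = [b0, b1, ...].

WB = [2, 0, 1, 2]

  0 | R B1 → L1 miss [-]
  1 | R B1 → L1 hit [-]
  2 | R B2 → L0 miss [-]
  3 | W B2 → L0 hit [D]
  4 | W B0 → L0 miss wb→B2 [D]
  5 | W B0 → L0 hit [D]
  6 | R B3 → L1 miss [-]
  7 | W B2 → L0 miss wb→B0 [D]
  8 | W B1 → L1 miss [D]
  9 | W B3 → L1 miss wb→B1 [D]
  10 | R B0 → L0 miss wb→B2 [-]
  11 | R B0 → L0 hit [-]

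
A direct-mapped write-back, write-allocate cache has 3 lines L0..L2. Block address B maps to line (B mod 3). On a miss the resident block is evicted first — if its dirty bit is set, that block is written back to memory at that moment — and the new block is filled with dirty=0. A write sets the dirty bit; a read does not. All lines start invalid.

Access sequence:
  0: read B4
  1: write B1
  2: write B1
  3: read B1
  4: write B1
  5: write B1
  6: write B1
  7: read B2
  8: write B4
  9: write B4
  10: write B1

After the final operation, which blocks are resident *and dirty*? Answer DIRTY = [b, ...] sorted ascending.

0: R B4 → L1 miss [-]
1: W B1 → L1 miss [D]
2: W B1 → L1 hit [D]
3: R B1 → L1 hit [D]
4: W B1 → L1 hit [D]
5: W B1 → L1 hit [D]
6: W B1 → L1 hit [D]
7: R B2 → L2 miss [-]
8: W B4 → L1 miss wb→B1 [D]
9: W B4 → L1 hit [D]
10: W B1 → L1 miss wb→B4 [D]

DIRTY = [1]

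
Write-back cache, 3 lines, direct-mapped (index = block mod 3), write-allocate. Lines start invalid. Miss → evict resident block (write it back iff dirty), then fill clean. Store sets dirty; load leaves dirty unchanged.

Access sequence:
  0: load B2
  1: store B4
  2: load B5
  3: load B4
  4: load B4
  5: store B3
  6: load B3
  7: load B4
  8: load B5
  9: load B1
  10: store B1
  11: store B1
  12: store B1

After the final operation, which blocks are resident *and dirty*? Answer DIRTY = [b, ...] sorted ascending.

DIRTY = [1, 3]

0: R B2 -> L2 miss  d=-]
1: W B4 -> L1 miss  d=D]
2: R B5 -> L2 miss  d=-]
3: R B4 -> L1 hit  d=D]
4: R B4 -> L1 hit  d=D]
5: W B3 -> L0 miss  d=D]
6: R B3 -> L0 hit  d=D]
7: R B4 -> L1 hit  d=D]
8: R B5 -> L2 hit  d=-]
9: R B1 -> L1 miss wb->B4  d=-]
10: W B1 -> L1 hit  d=D]
11: W B1 -> L1 hit  d=D]
12: W B1 -> L1 hit  d=D]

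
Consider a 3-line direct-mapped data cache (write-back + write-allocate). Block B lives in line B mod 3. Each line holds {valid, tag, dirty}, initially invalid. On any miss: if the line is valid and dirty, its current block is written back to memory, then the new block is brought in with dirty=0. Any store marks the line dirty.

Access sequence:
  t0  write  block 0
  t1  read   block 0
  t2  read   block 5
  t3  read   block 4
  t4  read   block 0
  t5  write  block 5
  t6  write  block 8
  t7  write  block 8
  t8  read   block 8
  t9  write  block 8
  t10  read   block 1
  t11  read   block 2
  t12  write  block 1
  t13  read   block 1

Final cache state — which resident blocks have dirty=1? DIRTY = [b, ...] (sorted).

0: W B0 → L0 miss [D]
1: R B0 → L0 hit [D]
2: R B5 → L2 miss [-]
3: R B4 → L1 miss [-]
4: R B0 → L0 hit [D]
5: W B5 → L2 hit [D]
6: W B8 → L2 miss wb→B5 [D]
7: W B8 → L2 hit [D]
8: R B8 → L2 hit [D]
9: W B8 → L2 hit [D]
10: R B1 → L1 miss [-]
11: R B2 → L2 miss wb→B8 [-]
12: W B1 → L1 hit [D]
13: R B1 → L1 hit [D]

DIRTY = [0, 1]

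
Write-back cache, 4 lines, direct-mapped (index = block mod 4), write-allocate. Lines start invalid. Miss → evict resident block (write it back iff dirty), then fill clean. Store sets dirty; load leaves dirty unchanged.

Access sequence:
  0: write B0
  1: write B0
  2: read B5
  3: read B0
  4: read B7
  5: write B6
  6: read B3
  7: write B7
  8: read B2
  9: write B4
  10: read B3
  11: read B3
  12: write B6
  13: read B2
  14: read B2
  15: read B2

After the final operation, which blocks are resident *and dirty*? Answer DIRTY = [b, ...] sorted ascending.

0: W B0 → L0 miss [D]
1: W B0 → L0 hit [D]
2: R B5 → L1 miss [-]
3: R B0 → L0 hit [D]
4: R B7 → L3 miss [-]
5: W B6 → L2 miss [D]
6: R B3 → L3 miss [-]
7: W B7 → L3 miss [D]
8: R B2 → L2 miss wb→B6 [-]
9: W B4 → L0 miss wb→B0 [D]
10: R B3 → L3 miss wb→B7 [-]
11: R B3 → L3 hit [-]
12: W B6 → L2 miss [D]
13: R B2 → L2 miss wb→B6 [-]
14: R B2 → L2 hit [-]
15: R B2 → L2 hit [-]

DIRTY = [4]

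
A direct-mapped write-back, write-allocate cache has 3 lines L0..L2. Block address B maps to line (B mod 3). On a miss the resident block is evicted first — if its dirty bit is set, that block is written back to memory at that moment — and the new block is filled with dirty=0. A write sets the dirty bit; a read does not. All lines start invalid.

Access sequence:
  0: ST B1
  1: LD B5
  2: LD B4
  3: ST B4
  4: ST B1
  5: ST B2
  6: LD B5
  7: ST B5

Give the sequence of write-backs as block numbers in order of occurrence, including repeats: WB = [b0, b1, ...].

  0 | W B1 → L1 miss [D]
  1 | R B5 → L2 miss [-]
  2 | R B4 → L1 miss wb→B1 [-]
  3 | W B4 → L1 hit [D]
  4 | W B1 → L1 miss wb→B4 [D]
  5 | W B2 → L2 miss [D]
  6 | R B5 → L2 miss wb→B2 [-]
  7 | W B5 → L2 hit [D]

WB = [1, 4, 2]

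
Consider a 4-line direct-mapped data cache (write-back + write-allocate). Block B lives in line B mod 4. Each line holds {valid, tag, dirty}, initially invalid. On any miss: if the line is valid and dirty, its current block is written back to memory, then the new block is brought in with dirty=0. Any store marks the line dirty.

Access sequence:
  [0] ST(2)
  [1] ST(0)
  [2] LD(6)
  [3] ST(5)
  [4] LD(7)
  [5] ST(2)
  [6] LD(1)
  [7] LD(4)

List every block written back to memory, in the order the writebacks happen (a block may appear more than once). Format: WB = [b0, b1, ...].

  0 | W B2 → L2 miss [D]
  1 | W B0 → L0 miss [D]
  2 | R B6 → L2 miss wb→B2 [-]
  3 | W B5 → L1 miss [D]
  4 | R B7 → L3 miss [-]
  5 | W B2 → L2 miss [D]
  6 | R B1 → L1 miss wb→B5 [-]
  7 | R B4 → L0 miss wb→B0 [-]

WB = [2, 5, 0]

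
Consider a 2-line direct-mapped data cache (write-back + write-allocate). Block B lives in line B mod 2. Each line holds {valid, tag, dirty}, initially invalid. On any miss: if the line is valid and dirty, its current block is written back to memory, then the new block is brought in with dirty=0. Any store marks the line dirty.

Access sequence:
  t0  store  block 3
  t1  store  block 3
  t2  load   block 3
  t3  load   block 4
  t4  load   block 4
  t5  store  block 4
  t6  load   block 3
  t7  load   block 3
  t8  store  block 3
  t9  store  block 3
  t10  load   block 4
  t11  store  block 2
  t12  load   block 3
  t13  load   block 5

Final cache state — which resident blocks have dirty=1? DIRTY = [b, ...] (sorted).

  0 | W B3 → L1 miss [D]
  1 | W B3 → L1 hit [D]
  2 | R B3 → L1 hit [D]
  3 | R B4 → L0 miss [-]
  4 | R B4 → L0 hit [-]
  5 | W B4 → L0 hit [D]
  6 | R B3 → L1 hit [D]
  7 | R B3 → L1 hit [D]
  8 | W B3 → L1 hit [D]
  9 | W B3 → L1 hit [D]
  10 | R B4 → L0 hit [D]
  11 | W B2 → L0 miss wb→B4 [D]
  12 | R B3 → L1 hit [D]
  13 | R B5 → L1 miss wb→B3 [-]

DIRTY = [2]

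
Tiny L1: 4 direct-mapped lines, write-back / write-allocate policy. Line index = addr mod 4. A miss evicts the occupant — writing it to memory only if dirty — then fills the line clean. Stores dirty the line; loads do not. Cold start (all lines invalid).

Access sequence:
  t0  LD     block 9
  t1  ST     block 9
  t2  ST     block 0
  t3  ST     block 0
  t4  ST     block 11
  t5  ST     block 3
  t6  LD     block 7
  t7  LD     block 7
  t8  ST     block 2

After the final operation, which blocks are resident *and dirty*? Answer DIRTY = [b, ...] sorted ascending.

  0 | R B9 → L1 miss [-]
  1 | W B9 → L1 hit [D]
  2 | W B0 → L0 miss [D]
  3 | W B0 → L0 hit [D]
  4 | W B11 → L3 miss [D]
  5 | W B3 → L3 miss wb→B11 [D]
  6 | R B7 → L3 miss wb→B3 [-]
  7 | R B7 → L3 hit [-]
  8 | W B2 → L2 miss [D]

DIRTY = [0, 2, 9]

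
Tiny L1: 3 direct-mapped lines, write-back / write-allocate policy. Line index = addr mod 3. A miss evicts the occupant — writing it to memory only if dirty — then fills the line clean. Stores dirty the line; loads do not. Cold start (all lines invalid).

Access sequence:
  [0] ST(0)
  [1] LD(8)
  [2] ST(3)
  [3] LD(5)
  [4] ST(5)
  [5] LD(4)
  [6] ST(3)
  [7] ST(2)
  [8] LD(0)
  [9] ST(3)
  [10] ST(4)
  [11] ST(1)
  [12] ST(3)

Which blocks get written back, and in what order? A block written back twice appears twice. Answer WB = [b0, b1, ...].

  0 | W B0 → L0 miss [D]
  1 | R B8 → L2 miss [-]
  2 | W B3 → L0 miss wb→B0 [D]
  3 | R B5 → L2 miss [-]
  4 | W B5 → L2 hit [D]
  5 | R B4 → L1 miss [-]
  6 | W B3 → L0 hit [D]
  7 | W B2 → L2 miss wb→B5 [D]
  8 | R B0 → L0 miss wb→B3 [-]
  9 | W B3 → L0 miss [D]
  10 | W B4 → L1 hit [D]
  11 | W B1 → L1 miss wb→B4 [D]
  12 | W B3 → L0 hit [D]

WB = [0, 5, 3, 4]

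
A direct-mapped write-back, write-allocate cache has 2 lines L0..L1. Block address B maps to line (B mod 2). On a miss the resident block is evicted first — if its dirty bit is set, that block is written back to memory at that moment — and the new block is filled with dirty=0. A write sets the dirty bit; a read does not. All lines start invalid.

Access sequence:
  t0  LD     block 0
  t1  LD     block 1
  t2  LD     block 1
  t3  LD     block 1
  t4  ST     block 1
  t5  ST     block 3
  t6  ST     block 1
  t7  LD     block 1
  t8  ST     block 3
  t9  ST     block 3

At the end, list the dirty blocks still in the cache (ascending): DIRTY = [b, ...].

DIRTY = [3]

0: R B0 → L0 miss [-]
1: R B1 → L1 miss [-]
2: R B1 → L1 hit [-]
3: R B1 → L1 hit [-]
4: W B1 → L1 hit [D]
5: W B3 → L1 miss wb→B1 [D]
6: W B1 → L1 miss wb→B3 [D]
7: R B1 → L1 hit [D]
8: W B3 → L1 miss wb→B1 [D]
9: W B3 → L1 hit [D]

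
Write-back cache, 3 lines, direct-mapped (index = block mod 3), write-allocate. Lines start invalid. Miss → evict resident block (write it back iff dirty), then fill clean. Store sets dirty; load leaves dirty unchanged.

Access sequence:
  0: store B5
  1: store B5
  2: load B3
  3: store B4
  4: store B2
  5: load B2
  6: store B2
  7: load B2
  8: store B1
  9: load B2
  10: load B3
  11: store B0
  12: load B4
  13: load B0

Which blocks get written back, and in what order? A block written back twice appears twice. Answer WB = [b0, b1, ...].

WB = [5, 4, 1]

0: W B5 -> L2 miss  d=D]
1: W B5 -> L2 hit  d=D]
2: R B3 -> L0 miss  d=-]
3: W B4 -> L1 miss  d=D]
4: W B2 -> L2 miss wb->B5  d=D]
5: R B2 -> L2 hit  d=D]
6: W B2 -> L2 hit  d=D]
7: R B2 -> L2 hit  d=D]
8: W B1 -> L1 miss wb->B4  d=D]
9: R B2 -> L2 hit  d=D]
10: R B3 -> L0 hit  d=-]
11: W B0 -> L0 miss  d=D]
12: R B4 -> L1 miss wb->B1  d=-]
13: R B0 -> L0 hit  d=D]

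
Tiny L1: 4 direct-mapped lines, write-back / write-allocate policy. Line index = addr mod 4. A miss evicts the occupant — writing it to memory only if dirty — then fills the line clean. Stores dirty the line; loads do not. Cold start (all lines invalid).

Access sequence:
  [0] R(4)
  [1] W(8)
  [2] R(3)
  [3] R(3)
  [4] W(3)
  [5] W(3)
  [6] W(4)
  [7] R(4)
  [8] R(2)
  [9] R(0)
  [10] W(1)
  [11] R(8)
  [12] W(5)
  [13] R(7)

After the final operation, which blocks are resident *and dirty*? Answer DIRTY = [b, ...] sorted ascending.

  0 | R B4 → L0 miss [-]
  1 | W B8 → L0 miss [D]
  2 | R B3 → L3 miss [-]
  3 | R B3 → L3 hit [-]
  4 | W B3 → L3 hit [D]
  5 | W B3 → L3 hit [D]
  6 | W B4 → L0 miss wb→B8 [D]
  7 | R B4 → L0 hit [D]
  8 | R B2 → L2 miss [-]
  9 | R B0 → L0 miss wb→B4 [-]
  10 | W B1 → L1 miss [D]
  11 | R B8 → L0 miss [-]
  12 | W B5 → L1 miss wb→B1 [D]
  13 | R B7 → L3 miss wb→B3 [-]

DIRTY = [5]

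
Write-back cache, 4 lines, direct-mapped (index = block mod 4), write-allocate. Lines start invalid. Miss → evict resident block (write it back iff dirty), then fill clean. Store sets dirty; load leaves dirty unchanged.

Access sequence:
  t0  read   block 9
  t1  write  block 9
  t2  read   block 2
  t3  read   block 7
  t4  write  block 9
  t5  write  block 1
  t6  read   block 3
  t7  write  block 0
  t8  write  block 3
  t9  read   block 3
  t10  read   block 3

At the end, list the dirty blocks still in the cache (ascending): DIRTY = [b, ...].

DIRTY = [0, 1, 3]

0: R B9 -> L1 miss  d=-]
1: W B9 -> L1 hit  d=D]
2: R B2 -> L2 miss  d=-]
3: R B7 -> L3 miss  d=-]
4: W B9 -> L1 hit  d=D]
5: W B1 -> L1 miss wb->B9  d=D]
6: R B3 -> L3 miss  d=-]
7: W B0 -> L0 miss  d=D]
8: W B3 -> L3 hit  d=D]
9: R B3 -> L3 hit  d=D]
10: R B3 -> L3 hit  d=D]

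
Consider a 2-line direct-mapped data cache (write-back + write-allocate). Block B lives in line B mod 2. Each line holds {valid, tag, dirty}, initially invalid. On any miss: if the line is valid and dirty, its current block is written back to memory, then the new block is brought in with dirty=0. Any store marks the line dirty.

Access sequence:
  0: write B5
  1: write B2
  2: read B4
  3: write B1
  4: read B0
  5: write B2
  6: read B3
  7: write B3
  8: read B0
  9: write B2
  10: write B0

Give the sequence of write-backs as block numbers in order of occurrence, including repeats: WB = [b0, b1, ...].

WB = [2, 5, 1, 2, 2]

0: W B5 -> L1 miss  d=D]
1: W B2 -> L0 miss  d=D]
2: R B4 -> L0 miss wb->B2  d=-]
3: W B1 -> L1 miss wb->B5  d=D]
4: R B0 -> L0 miss  d=-]
5: W B2 -> L0 miss  d=D]
6: R B3 -> L1 miss wb->B1  d=-]
7: W B3 -> L1 hit  d=D]
8: R B0 -> L0 miss wb->B2  d=-]
9: W B2 -> L0 miss  d=D]
10: W B0 -> L0 miss wb->B2  d=D]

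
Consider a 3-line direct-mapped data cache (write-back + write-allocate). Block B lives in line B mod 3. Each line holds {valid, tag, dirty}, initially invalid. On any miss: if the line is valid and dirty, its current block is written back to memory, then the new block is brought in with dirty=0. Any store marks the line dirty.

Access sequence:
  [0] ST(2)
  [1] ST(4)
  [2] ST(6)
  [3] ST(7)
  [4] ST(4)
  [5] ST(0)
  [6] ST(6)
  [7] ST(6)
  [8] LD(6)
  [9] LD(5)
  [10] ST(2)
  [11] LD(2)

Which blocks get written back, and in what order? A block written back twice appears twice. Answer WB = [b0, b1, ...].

0: W B2 -> L2 miss  d=D]
1: W B4 -> L1 miss  d=D]
2: W B6 -> L0 miss  d=D]
3: W B7 -> L1 miss wb->B4  d=D]
4: W B4 -> L1 miss wb->B7  d=D]
5: W B0 -> L0 miss wb->B6  d=D]
6: W B6 -> L0 miss wb->B0  d=D]
7: W B6 -> L0 hit  d=D]
8: R B6 -> L0 hit  d=D]
9: R B5 -> L2 miss wb->B2  d=-]
10: W B2 -> L2 miss  d=D]
11: R B2 -> L2 hit  d=D]

WB = [4, 7, 6, 0, 2]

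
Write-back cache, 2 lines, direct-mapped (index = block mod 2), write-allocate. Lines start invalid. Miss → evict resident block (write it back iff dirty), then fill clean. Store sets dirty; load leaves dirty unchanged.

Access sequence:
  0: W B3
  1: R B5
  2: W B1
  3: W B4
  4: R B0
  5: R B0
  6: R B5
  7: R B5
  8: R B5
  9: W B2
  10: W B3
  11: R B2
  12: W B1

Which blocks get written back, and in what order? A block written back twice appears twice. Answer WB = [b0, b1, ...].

WB = [3, 4, 1, 3]

0: W B3 -> L1 miss  d=D]
1: R B5 -> L1 miss wb->B3  d=-]
2: W B1 -> L1 miss  d=D]
3: W B4 -> L0 miss  d=D]
4: R B0 -> L0 miss wb->B4  d=-]
5: R B0 -> L0 hit  d=-]
6: R B5 -> L1 miss wb->B1  d=-]
7: R B5 -> L1 hit  d=-]
8: R B5 -> L1 hit  d=-]
9: W B2 -> L0 miss  d=D]
10: W B3 -> L1 miss  d=D]
11: R B2 -> L0 hit  d=D]
12: W B1 -> L1 miss wb->B3  d=D]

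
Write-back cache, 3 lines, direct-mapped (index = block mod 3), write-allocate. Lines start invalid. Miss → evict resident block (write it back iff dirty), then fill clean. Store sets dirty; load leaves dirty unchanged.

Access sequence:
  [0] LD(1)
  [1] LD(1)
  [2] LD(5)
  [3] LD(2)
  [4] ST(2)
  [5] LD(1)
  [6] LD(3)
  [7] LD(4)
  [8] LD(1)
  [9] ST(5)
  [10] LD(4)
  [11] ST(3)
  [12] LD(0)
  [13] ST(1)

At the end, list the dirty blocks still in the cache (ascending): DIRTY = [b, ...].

  0 | R B1 → L1 miss [-]
  1 | R B1 → L1 hit [-]
  2 | R B5 → L2 miss [-]
  3 | R B2 → L2 miss [-]
  4 | W B2 → L2 hit [D]
  5 | R B1 → L1 hit [-]
  6 | R B3 → L0 miss [-]
  7 | R B4 → L1 miss [-]
  8 | R B1 → L1 miss [-]
  9 | W B5 → L2 miss wb→B2 [D]
  10 | R B4 → L1 miss [-]
  11 | W B3 → L0 hit [D]
  12 | R B0 → L0 miss wb→B3 [-]
  13 | W B1 → L1 miss [D]

DIRTY = [1, 5]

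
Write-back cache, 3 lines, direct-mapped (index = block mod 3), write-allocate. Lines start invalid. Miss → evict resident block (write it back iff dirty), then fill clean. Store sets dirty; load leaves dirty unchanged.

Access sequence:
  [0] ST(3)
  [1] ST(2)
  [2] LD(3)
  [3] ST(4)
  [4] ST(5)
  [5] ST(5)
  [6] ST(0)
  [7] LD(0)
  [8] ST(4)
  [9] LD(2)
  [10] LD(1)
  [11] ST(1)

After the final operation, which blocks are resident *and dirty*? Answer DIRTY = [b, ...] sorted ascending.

DIRTY = [0, 1]

0: W B3 → L0 miss [D]
1: W B2 → L2 miss [D]
2: R B3 → L0 hit [D]
3: W B4 → L1 miss [D]
4: W B5 → L2 miss wb→B2 [D]
5: W B5 → L2 hit [D]
6: W B0 → L0 miss wb→B3 [D]
7: R B0 → L0 hit [D]
8: W B4 → L1 hit [D]
9: R B2 → L2 miss wb→B5 [-]
10: R B1 → L1 miss wb→B4 [-]
11: W B1 → L1 hit [D]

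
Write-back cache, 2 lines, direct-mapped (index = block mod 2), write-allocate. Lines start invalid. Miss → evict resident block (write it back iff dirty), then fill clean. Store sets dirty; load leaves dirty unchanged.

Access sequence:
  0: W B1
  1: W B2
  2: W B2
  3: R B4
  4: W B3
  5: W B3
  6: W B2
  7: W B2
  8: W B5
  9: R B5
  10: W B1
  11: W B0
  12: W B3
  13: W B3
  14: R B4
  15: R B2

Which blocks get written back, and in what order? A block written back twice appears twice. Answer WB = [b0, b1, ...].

WB = [2, 1, 3, 5, 2, 1, 0]

0: W B1 → L1 miss [D]
1: W B2 → L0 miss [D]
2: W B2 → L0 hit [D]
3: R B4 → L0 miss wb→B2 [-]
4: W B3 → L1 miss wb→B1 [D]
5: W B3 → L1 hit [D]
6: W B2 → L0 miss [D]
7: W B2 → L0 hit [D]
8: W B5 → L1 miss wb→B3 [D]
9: R B5 → L1 hit [D]
10: W B1 → L1 miss wb→B5 [D]
11: W B0 → L0 miss wb→B2 [D]
12: W B3 → L1 miss wb→B1 [D]
13: W B3 → L1 hit [D]
14: R B4 → L0 miss wb→B0 [-]
15: R B2 → L0 miss [-]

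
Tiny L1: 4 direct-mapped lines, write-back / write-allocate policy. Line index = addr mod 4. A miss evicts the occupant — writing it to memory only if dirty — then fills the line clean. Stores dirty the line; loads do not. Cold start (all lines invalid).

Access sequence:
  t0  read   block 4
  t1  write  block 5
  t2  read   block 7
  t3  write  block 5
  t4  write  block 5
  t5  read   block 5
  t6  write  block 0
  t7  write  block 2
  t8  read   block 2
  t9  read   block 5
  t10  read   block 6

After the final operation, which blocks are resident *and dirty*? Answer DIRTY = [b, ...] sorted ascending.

0: R B4 → L0 miss [-]
1: W B5 → L1 miss [D]
2: R B7 → L3 miss [-]
3: W B5 → L1 hit [D]
4: W B5 → L1 hit [D]
5: R B5 → L1 hit [D]
6: W B0 → L0 miss [D]
7: W B2 → L2 miss [D]
8: R B2 → L2 hit [D]
9: R B5 → L1 hit [D]
10: R B6 → L2 miss wb→B2 [-]

DIRTY = [0, 5]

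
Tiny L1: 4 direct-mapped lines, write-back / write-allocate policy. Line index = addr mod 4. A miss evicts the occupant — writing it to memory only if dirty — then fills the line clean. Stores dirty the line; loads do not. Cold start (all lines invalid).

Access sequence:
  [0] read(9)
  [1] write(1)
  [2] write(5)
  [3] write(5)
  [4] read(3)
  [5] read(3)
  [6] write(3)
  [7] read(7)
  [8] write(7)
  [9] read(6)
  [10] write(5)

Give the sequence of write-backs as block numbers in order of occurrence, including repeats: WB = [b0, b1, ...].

0: R B9 → L1 miss [-]
1: W B1 → L1 miss [D]
2: W B5 → L1 miss wb→B1 [D]
3: W B5 → L1 hit [D]
4: R B3 → L3 miss [-]
5: R B3 → L3 hit [-]
6: W B3 → L3 hit [D]
7: R B7 → L3 miss wb→B3 [-]
8: W B7 → L3 hit [D]
9: R B6 → L2 miss [-]
10: W B5 → L1 hit [D]

WB = [1, 3]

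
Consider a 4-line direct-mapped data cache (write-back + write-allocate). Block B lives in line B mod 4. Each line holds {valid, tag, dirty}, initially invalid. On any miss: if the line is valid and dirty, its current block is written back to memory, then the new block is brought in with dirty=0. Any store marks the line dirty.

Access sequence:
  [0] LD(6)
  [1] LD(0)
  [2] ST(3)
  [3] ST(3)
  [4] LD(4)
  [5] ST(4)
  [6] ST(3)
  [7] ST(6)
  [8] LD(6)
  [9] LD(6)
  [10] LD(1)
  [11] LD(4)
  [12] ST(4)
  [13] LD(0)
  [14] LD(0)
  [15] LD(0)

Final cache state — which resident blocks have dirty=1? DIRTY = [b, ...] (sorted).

0: R B6 -> L2 miss  d=-]
1: R B0 -> L0 miss  d=-]
2: W B3 -> L3 miss  d=D]
3: W B3 -> L3 hit  d=D]
4: R B4 -> L0 miss  d=-]
5: W B4 -> L0 hit  d=D]
6: W B3 -> L3 hit  d=D]
7: W B6 -> L2 hit  d=D]
8: R B6 -> L2 hit  d=D]
9: R B6 -> L2 hit  d=D]
10: R B1 -> L1 miss  d=-]
11: R B4 -> L0 hit  d=D]
12: W B4 -> L0 hit  d=D]
13: R B0 -> L0 miss wb->B4  d=-]
14: R B0 -> L0 hit  d=-]
15: R B0 -> L0 hit  d=-]

DIRTY = [3, 6]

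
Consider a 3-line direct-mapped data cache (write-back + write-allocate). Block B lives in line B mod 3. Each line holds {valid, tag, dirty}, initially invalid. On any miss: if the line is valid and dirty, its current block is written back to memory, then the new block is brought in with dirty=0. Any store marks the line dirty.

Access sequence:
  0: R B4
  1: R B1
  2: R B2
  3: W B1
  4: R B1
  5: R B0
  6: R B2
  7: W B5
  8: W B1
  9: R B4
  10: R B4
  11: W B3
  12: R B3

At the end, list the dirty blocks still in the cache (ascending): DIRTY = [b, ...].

0: R B4 → L1 miss [-]
1: R B1 → L1 miss [-]
2: R B2 → L2 miss [-]
3: W B1 → L1 hit [D]
4: R B1 → L1 hit [D]
5: R B0 → L0 miss [-]
6: R B2 → L2 hit [-]
7: W B5 → L2 miss [D]
8: W B1 → L1 hit [D]
9: R B4 → L1 miss wb→B1 [-]
10: R B4 → L1 hit [-]
11: W B3 → L0 miss [D]
12: R B3 → L0 hit [D]

DIRTY = [3, 5]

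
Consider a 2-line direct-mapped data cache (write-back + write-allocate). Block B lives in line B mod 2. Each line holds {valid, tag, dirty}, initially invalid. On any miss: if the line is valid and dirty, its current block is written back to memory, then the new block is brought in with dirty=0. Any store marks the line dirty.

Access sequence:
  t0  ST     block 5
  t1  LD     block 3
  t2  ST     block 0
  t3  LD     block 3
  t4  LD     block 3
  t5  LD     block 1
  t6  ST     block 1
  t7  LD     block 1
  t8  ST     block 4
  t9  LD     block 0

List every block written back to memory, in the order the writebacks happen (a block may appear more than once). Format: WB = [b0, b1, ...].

WB = [5, 0, 4]

0: W B5 → L1 miss [D]
1: R B3 → L1 miss wb→B5 [-]
2: W B0 → L0 miss [D]
3: R B3 → L1 hit [-]
4: R B3 → L1 hit [-]
5: R B1 → L1 miss [-]
6: W B1 → L1 hit [D]
7: R B1 → L1 hit [D]
8: W B4 → L0 miss wb→B0 [D]
9: R B0 → L0 miss wb→B4 [-]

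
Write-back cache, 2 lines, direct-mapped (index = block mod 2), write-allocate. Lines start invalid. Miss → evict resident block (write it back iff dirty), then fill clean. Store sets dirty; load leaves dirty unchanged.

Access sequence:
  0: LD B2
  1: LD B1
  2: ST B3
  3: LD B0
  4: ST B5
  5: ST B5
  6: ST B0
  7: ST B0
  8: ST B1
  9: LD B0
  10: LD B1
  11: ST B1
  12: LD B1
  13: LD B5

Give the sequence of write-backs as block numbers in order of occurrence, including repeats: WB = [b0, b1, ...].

WB = [3, 5, 1]

0: R B2 → L0 miss [-]
1: R B1 → L1 miss [-]
2: W B3 → L1 miss [D]
3: R B0 → L0 miss [-]
4: W B5 → L1 miss wb→B3 [D]
5: W B5 → L1 hit [D]
6: W B0 → L0 hit [D]
7: W B0 → L0 hit [D]
8: W B1 → L1 miss wb→B5 [D]
9: R B0 → L0 hit [D]
10: R B1 → L1 hit [D]
11: W B1 → L1 hit [D]
12: R B1 → L1 hit [D]
13: R B5 → L1 miss wb→B1 [-]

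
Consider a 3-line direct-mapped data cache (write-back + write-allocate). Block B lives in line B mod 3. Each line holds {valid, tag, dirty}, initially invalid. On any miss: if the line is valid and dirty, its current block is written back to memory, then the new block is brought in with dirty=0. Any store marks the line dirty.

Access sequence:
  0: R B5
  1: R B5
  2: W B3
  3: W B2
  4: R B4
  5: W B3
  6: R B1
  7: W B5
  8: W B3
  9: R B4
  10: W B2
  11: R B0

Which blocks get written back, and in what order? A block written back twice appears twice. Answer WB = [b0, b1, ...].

WB = [2, 5, 3]

  0 | R B5 → L2 miss [-]
  1 | R B5 → L2 hit [-]
  2 | W B3 → L0 miss [D]
  3 | W B2 → L2 miss [D]
  4 | R B4 → L1 miss [-]
  5 | W B3 → L0 hit [D]
  6 | R B1 → L1 miss [-]
  7 | W B5 → L2 miss wb→B2 [D]
  8 | W B3 → L0 hit [D]
  9 | R B4 → L1 miss [-]
  10 | W B2 → L2 miss wb→B5 [D]
  11 | R B0 → L0 miss wb→B3 [-]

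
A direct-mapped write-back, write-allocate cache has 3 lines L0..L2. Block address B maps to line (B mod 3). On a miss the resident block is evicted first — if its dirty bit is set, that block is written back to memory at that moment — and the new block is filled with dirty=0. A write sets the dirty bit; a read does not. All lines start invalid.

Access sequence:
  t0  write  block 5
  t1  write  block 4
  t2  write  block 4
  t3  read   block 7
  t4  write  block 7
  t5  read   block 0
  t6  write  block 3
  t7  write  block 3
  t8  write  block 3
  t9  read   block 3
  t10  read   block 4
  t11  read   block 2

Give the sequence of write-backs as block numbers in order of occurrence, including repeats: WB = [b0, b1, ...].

0: W B5 -> L2 miss  d=D]
1: W B4 -> L1 miss  d=D]
2: W B4 -> L1 hit  d=D]
3: R B7 -> L1 miss wb->B4  d=-]
4: W B7 -> L1 hit  d=D]
5: R B0 -> L0 miss  d=-]
6: W B3 -> L0 miss  d=D]
7: W B3 -> L0 hit  d=D]
8: W B3 -> L0 hit  d=D]
9: R B3 -> L0 hit  d=D]
10: R B4 -> L1 miss wb->B7  d=-]
11: R B2 -> L2 miss wb->B5  d=-]

WB = [4, 7, 5]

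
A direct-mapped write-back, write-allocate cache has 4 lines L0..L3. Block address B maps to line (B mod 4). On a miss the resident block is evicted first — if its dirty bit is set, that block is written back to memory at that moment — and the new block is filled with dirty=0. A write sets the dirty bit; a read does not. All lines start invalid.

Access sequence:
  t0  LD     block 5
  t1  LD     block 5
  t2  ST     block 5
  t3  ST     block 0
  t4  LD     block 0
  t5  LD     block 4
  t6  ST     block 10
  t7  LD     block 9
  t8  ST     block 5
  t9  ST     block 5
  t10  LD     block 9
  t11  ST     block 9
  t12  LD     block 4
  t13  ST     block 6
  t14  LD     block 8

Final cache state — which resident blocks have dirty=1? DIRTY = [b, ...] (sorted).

DIRTY = [6, 9]

0: R B5 → L1 miss [-]
1: R B5 → L1 hit [-]
2: W B5 → L1 hit [D]
3: W B0 → L0 miss [D]
4: R B0 → L0 hit [D]
5: R B4 → L0 miss wb→B0 [-]
6: W B10 → L2 miss [D]
7: R B9 → L1 miss wb→B5 [-]
8: W B5 → L1 miss [D]
9: W B5 → L1 hit [D]
10: R B9 → L1 miss wb→B5 [-]
11: W B9 → L1 hit [D]
12: R B4 → L0 hit [-]
13: W B6 → L2 miss wb→B10 [D]
14: R B8 → L0 miss [-]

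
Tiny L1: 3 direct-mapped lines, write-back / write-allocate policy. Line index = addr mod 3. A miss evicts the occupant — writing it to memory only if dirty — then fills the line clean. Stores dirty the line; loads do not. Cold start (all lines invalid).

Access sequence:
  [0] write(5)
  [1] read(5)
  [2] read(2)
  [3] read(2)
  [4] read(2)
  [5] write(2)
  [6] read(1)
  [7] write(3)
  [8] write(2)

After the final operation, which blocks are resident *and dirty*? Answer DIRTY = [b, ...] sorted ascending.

0: W B5 -> L2 miss  d=D]
1: R B5 -> L2 hit  d=D]
2: R B2 -> L2 miss wb->B5  d=-]
3: R B2 -> L2 hit  d=-]
4: R B2 -> L2 hit  d=-]
5: W B2 -> L2 hit  d=D]
6: R B1 -> L1 miss  d=-]
7: W B3 -> L0 miss  d=D]
8: W B2 -> L2 hit  d=D]

DIRTY = [2, 3]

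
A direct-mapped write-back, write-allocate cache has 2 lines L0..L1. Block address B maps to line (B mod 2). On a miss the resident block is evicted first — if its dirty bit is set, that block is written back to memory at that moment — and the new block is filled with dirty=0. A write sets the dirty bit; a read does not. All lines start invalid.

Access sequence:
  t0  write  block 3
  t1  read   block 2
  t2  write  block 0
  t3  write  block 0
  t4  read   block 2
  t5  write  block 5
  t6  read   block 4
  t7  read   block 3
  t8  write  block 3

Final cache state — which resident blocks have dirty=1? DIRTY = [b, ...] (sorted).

0: W B3 -> L1 miss  d=D]
1: R B2 -> L0 miss  d=-]
2: W B0 -> L0 miss  d=D]
3: W B0 -> L0 hit  d=D]
4: R B2 -> L0 miss wb->B0  d=-]
5: W B5 -> L1 miss wb->B3  d=D]
6: R B4 -> L0 miss  d=-]
7: R B3 -> L1 miss wb->B5  d=-]
8: W B3 -> L1 hit  d=D]

DIRTY = [3]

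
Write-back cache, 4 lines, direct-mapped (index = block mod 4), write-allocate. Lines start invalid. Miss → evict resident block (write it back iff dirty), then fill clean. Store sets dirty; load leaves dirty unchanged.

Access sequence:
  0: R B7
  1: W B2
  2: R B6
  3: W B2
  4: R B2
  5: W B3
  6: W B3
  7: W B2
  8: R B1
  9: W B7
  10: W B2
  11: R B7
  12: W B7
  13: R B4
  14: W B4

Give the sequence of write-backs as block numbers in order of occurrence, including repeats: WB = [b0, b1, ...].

0: R B7 → L3 miss [-]
1: W B2 → L2 miss [D]
2: R B6 → L2 miss wb→B2 [-]
3: W B2 → L2 miss [D]
4: R B2 → L2 hit [D]
5: W B3 → L3 miss [D]
6: W B3 → L3 hit [D]
7: W B2 → L2 hit [D]
8: R B1 → L1 miss [-]
9: W B7 → L3 miss wb→B3 [D]
10: W B2 → L2 hit [D]
11: R B7 → L3 hit [D]
12: W B7 → L3 hit [D]
13: R B4 → L0 miss [-]
14: W B4 → L0 hit [D]

WB = [2, 3]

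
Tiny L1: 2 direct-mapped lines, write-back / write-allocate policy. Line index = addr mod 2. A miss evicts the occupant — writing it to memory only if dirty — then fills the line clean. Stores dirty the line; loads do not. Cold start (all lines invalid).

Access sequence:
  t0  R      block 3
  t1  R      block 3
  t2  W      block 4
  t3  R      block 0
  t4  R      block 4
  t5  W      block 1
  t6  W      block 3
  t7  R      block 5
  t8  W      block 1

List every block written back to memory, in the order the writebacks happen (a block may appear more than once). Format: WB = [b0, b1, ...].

0: R B3 -> L1 miss  d=-]
1: R B3 -> L1 hit  d=-]
2: W B4 -> L0 miss  d=D]
3: R B0 -> L0 miss wb->B4  d=-]
4: R B4 -> L0 miss  d=-]
5: W B1 -> L1 miss  d=D]
6: W B3 -> L1 miss wb->B1  d=D]
7: R B5 -> L1 miss wb->B3  d=-]
8: W B1 -> L1 miss  d=D]

WB = [4, 1, 3]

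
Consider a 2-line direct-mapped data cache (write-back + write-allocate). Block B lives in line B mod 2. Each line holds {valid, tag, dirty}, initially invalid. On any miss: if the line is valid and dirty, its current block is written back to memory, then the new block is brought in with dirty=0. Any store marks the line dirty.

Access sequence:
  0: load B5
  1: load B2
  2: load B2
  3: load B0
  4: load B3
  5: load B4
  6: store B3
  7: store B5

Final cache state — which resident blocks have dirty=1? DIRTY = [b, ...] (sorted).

DIRTY = [5]

0: R B5 → L1 miss [-]
1: R B2 → L0 miss [-]
2: R B2 → L0 hit [-]
3: R B0 → L0 miss [-]
4: R B3 → L1 miss [-]
5: R B4 → L0 miss [-]
6: W B3 → L1 hit [D]
7: W B5 → L1 miss wb→B3 [D]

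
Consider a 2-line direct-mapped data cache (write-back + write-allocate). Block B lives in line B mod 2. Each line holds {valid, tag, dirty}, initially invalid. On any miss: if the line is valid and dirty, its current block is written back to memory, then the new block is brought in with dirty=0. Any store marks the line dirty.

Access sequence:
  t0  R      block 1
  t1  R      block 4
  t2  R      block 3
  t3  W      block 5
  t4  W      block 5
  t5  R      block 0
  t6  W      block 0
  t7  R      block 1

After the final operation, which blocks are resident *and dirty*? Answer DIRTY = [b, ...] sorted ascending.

  0 | R B1 → L1 miss [-]
  1 | R B4 → L0 miss [-]
  2 | R B3 → L1 miss [-]
  3 | W B5 → L1 miss [D]
  4 | W B5 → L1 hit [D]
  5 | R B0 → L0 miss [-]
  6 | W B0 → L0 hit [D]
  7 | R B1 → L1 miss wb→B5 [-]

DIRTY = [0]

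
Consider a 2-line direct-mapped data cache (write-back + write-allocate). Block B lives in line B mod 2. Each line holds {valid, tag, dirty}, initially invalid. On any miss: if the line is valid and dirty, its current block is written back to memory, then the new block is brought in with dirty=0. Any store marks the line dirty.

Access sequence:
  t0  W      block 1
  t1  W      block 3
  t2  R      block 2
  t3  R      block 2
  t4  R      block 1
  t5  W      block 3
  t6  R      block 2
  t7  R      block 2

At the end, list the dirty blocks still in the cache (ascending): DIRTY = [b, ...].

0: W B1 → L1 miss [D]
1: W B3 → L1 miss wb→B1 [D]
2: R B2 → L0 miss [-]
3: R B2 → L0 hit [-]
4: R B1 → L1 miss wb→B3 [-]
5: W B3 → L1 miss [D]
6: R B2 → L0 hit [-]
7: R B2 → L0 hit [-]

DIRTY = [3]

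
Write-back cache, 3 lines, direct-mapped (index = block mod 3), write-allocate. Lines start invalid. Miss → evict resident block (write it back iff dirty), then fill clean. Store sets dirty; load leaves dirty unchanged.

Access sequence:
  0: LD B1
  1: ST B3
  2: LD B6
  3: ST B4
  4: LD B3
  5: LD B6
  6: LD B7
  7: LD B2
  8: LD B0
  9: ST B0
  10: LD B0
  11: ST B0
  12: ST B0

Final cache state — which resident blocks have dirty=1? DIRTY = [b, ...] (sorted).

DIRTY = [0]

  0 | R B1 → L1 miss [-]
  1 | W B3 → L0 miss [D]
  2 | R B6 → L0 miss wb→B3 [-]
  3 | W B4 → L1 miss [D]
  4 | R B3 → L0 miss [-]
  5 | R B6 → L0 miss [-]
  6 | R B7 → L1 miss wb→B4 [-]
  7 | R B2 → L2 miss [-]
  8 | R B0 → L0 miss [-]
  9 | W B0 → L0 hit [D]
  10 | R B0 → L0 hit [D]
  11 | W B0 → L0 hit [D]
  12 | W B0 → L0 hit [D]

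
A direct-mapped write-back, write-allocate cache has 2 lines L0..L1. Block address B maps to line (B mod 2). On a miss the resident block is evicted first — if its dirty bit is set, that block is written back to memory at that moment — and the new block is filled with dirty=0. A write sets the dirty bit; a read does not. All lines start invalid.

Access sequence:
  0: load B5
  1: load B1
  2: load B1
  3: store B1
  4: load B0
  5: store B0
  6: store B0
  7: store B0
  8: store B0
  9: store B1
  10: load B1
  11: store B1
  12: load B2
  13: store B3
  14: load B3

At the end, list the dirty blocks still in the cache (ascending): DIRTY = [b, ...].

0: R B5 -> L1 miss  d=-]
1: R B1 -> L1 miss  d=-]
2: R B1 -> L1 hit  d=-]
3: W B1 -> L1 hit  d=D]
4: R B0 -> L0 miss  d=-]
5: W B0 -> L0 hit  d=D]
6: W B0 -> L0 hit  d=D]
7: W B0 -> L0 hit  d=D]
8: W B0 -> L0 hit  d=D]
9: W B1 -> L1 hit  d=D]
10: R B1 -> L1 hit  d=D]
11: W B1 -> L1 hit  d=D]
12: R B2 -> L0 miss wb->B0  d=-]
13: W B3 -> L1 miss wb->B1  d=D]
14: R B3 -> L1 hit  d=D]

DIRTY = [3]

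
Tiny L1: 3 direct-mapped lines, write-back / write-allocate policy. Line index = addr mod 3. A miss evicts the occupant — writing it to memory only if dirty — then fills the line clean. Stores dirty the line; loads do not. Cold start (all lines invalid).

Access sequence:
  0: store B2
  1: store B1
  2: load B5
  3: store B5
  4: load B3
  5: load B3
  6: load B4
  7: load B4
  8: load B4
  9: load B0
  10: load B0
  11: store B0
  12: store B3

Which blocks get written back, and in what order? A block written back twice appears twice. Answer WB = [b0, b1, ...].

WB = [2, 1, 0]

  0 | W B2 → L2 miss [D]
  1 | W B1 → L1 miss [D]
  2 | R B5 → L2 miss wb→B2 [-]
  3 | W B5 → L2 hit [D]
  4 | R B3 → L0 miss [-]
  5 | R B3 → L0 hit [-]
  6 | R B4 → L1 miss wb→B1 [-]
  7 | R B4 → L1 hit [-]
  8 | R B4 → L1 hit [-]
  9 | R B0 → L0 miss [-]
  10 | R B0 → L0 hit [-]
  11 | W B0 → L0 hit [D]
  12 | W B3 → L0 miss wb→B0 [D]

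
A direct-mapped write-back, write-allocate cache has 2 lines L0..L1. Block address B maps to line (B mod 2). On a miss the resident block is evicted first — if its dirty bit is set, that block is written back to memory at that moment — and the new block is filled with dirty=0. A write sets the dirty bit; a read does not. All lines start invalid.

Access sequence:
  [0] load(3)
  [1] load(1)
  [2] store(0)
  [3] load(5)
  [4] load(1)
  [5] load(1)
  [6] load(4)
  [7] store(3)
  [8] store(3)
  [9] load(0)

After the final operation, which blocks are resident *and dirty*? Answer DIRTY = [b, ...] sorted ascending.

0: R B3 → L1 miss [-]
1: R B1 → L1 miss [-]
2: W B0 → L0 miss [D]
3: R B5 → L1 miss [-]
4: R B1 → L1 miss [-]
5: R B1 → L1 hit [-]
6: R B4 → L0 miss wb→B0 [-]
7: W B3 → L1 miss [D]
8: W B3 → L1 hit [D]
9: R B0 → L0 miss [-]

DIRTY = [3]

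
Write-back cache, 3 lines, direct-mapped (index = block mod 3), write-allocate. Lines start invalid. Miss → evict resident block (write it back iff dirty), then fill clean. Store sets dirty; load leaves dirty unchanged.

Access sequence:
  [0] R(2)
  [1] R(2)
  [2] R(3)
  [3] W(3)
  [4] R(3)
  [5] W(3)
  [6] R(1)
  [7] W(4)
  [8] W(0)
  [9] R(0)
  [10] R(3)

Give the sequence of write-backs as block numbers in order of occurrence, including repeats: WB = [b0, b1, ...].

WB = [3, 0]

0: R B2 -> L2 miss  d=-]
1: R B2 -> L2 hit  d=-]
2: R B3 -> L0 miss  d=-]
3: W B3 -> L0 hit  d=D]
4: R B3 -> L0 hit  d=D]
5: W B3 -> L0 hit  d=D]
6: R B1 -> L1 miss  d=-]
7: W B4 -> L1 miss  d=D]
8: W B0 -> L0 miss wb->B3  d=D]
9: R B0 -> L0 hit  d=D]
10: R B3 -> L0 miss wb->B0  d=-]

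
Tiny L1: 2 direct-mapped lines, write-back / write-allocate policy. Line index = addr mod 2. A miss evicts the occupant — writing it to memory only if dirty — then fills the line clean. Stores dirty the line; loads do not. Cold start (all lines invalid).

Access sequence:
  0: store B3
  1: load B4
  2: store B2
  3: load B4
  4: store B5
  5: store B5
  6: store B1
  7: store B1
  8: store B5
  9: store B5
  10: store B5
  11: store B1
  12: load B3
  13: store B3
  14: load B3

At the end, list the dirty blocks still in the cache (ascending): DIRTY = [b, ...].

DIRTY = [3]

  0 | W B3 → L1 miss [D]
  1 | R B4 → L0 miss [-]
  2 | W B2 → L0 miss [D]
  3 | R B4 → L0 miss wb→B2 [-]
  4 | W B5 → L1 miss wb→B3 [D]
  5 | W B5 → L1 hit [D]
  6 | W B1 → L1 miss wb→B5 [D]
  7 | W B1 → L1 hit [D]
  8 | W B5 → L1 miss wb→B1 [D]
  9 | W B5 → L1 hit [D]
  10 | W B5 → L1 hit [D]
  11 | W B1 → L1 miss wb→B5 [D]
  12 | R B3 → L1 miss wb→B1 [-]
  13 | W B3 → L1 hit [D]
  14 | R B3 → L1 hit [D]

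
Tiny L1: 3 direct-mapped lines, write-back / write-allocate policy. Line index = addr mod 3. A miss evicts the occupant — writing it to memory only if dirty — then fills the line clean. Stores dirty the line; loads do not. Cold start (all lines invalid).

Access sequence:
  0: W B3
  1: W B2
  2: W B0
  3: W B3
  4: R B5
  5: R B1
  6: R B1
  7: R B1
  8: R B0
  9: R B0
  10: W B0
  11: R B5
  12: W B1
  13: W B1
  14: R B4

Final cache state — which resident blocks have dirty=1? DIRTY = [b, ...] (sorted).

DIRTY = [0]

0: W B3 → L0 miss [D]
1: W B2 → L2 miss [D]
2: W B0 → L0 miss wb→B3 [D]
3: W B3 → L0 miss wb→B0 [D]
4: R B5 → L2 miss wb→B2 [-]
5: R B1 → L1 miss [-]
6: R B1 → L1 hit [-]
7: R B1 → L1 hit [-]
8: R B0 → L0 miss wb→B3 [-]
9: R B0 → L0 hit [-]
10: W B0 → L0 hit [D]
11: R B5 → L2 hit [-]
12: W B1 → L1 hit [D]
13: W B1 → L1 hit [D]
14: R B4 → L1 miss wb→B1 [-]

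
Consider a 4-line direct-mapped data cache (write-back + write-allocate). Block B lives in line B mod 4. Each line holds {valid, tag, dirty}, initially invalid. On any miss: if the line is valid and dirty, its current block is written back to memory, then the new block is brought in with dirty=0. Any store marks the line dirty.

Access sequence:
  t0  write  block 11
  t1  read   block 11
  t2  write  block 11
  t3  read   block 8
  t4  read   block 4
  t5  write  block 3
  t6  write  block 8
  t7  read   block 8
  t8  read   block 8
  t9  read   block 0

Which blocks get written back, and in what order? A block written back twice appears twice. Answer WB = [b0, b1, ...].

  0 | W B11 → L3 miss [D]
  1 | R B11 → L3 hit [D]
  2 | W B11 → L3 hit [D]
  3 | R B8 → L0 miss [-]
  4 | R B4 → L0 miss [-]
  5 | W B3 → L3 miss wb→B11 [D]
  6 | W B8 → L0 miss [D]
  7 | R B8 → L0 hit [D]
  8 | R B8 → L0 hit [D]
  9 | R B0 → L0 miss wb→B8 [-]

WB = [11, 8]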